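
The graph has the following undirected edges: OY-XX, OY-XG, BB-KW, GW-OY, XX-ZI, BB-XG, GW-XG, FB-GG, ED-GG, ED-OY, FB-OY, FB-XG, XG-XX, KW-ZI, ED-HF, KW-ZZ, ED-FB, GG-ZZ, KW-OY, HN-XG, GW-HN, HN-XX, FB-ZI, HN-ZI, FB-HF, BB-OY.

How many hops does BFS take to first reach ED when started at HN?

3

Level 0: HN
Level 1: GW, XG, XX, ZI
Level 2: BB, FB, KW, OY
Level 3: ED, GG, HF, ZZ
ED first appears at level 3.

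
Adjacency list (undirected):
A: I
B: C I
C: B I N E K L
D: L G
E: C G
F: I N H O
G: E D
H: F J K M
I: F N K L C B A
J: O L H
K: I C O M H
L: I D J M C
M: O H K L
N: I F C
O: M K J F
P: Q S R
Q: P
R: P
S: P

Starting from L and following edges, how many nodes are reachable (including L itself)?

15

BFS from L visits: L, I, D, J, M, C, F, N, K, B, A, G, O, H, E
Reachable nodes: 15 of 19 total.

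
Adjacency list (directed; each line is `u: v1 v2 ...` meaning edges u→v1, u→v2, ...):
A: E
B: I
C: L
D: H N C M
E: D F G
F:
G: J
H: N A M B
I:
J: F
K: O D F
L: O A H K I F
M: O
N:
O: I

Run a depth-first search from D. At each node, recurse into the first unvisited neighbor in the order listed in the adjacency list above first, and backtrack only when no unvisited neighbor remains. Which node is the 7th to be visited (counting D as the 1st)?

G

Visit D
D → H
H → N
H → A
A → E
E → F
E → G
G → J
H → M
M → O
O → I
H → B
D → C
C → L
L → K

Visit order: D, H, N, A, E, F, G, J, M, O, I, B, C, L, K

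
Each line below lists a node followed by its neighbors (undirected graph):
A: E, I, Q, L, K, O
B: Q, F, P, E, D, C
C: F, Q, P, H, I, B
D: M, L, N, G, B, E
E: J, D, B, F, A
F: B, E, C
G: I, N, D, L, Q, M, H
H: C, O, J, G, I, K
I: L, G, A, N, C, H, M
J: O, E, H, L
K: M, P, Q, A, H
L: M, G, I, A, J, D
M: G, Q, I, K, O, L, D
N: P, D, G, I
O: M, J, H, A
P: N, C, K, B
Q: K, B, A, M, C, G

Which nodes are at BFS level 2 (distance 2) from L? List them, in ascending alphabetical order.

B, C, E, H, K, N, O, Q

Level 0: L
Level 1: A, D, G, I, J, M
Level 2: B, C, E, H, K, N, O, Q
Level 3: F, P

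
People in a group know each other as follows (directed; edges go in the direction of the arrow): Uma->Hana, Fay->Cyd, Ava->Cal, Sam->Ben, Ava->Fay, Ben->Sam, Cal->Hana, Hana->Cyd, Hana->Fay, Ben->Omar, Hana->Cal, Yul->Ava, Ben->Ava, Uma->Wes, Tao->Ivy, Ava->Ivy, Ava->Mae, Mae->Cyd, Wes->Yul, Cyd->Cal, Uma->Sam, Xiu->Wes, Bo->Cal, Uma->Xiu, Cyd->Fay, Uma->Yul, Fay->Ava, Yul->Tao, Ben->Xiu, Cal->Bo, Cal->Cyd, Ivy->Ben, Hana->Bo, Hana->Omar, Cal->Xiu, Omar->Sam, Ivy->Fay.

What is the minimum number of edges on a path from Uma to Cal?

Level 0: Uma
Level 1: Hana, Sam, Wes, Xiu, Yul
Level 2: Ava, Ben, Bo, Cal, Cyd, Fay, Omar, Tao
Level 3: Ivy, Mae
Cal first appears at level 2.

2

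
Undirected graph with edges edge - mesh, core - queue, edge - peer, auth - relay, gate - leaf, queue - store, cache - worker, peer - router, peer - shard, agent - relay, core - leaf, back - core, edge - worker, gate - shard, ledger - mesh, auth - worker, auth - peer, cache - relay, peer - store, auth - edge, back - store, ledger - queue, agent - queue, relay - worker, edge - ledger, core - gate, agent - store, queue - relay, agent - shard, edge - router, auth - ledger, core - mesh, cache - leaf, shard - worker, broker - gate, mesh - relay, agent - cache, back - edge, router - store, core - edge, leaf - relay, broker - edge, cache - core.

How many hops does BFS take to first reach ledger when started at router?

Level 0: router
Level 1: edge, peer, store
Level 2: agent, auth, back, broker, core, ledger, mesh, queue, shard, worker
Level 3: cache, gate, leaf, relay
ledger first appears at level 2.

2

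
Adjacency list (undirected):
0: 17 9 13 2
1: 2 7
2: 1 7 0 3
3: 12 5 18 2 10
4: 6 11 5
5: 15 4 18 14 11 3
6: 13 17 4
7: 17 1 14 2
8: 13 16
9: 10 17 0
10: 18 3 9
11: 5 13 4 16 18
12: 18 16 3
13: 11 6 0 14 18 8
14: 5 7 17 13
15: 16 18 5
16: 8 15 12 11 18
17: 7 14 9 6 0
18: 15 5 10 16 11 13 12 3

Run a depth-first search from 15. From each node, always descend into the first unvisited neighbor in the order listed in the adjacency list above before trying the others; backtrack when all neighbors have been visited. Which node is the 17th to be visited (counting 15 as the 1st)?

Visit 15
15 → 16
16 → 8
8 → 13
13 → 11
11 → 5
5 → 4
4 → 6
6 → 17
17 → 7
7 → 1
1 → 2
2 → 0
0 → 9
9 → 10
10 → 18
18 → 12
12 → 3
7 → 14

Visit order: 15, 16, 8, 13, 11, 5, 4, 6, 17, 7, 1, 2, 0, 9, 10, 18, 12, 3, 14

12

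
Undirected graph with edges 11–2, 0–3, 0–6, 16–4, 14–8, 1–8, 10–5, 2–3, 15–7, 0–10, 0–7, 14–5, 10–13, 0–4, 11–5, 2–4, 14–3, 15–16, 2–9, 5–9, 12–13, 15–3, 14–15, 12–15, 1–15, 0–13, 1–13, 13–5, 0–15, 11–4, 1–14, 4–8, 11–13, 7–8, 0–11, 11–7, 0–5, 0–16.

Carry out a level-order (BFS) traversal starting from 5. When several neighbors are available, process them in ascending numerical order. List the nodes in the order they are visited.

5, 0, 9, 10, 11, 13, 14, 3, 4, 6, 7, 15, 16, 2, 1, 12, 8

Visit 5; enqueue 0, 9, 10, 11, 13, 14 → queue [0, 9, 10, 11, 13, 14]
Visit 0; enqueue 3, 4, 6, 7, 15, 16 → queue [9, 10, 11, 13, 14, 3, 4, 6, 7, 15, 16]
Visit 9; enqueue 2 → queue [10, 11, 13, 14, 3, 4, 6, 7, 15, 16, 2]
Visit 10 → queue [11, 13, 14, 3, 4, 6, 7, 15, 16, 2]
Visit 11 → queue [13, 14, 3, 4, 6, 7, 15, 16, 2]
Visit 13; enqueue 1, 12 → queue [14, 3, 4, 6, 7, 15, 16, 2, 1, 12]
Visit 14; enqueue 8 → queue [3, 4, 6, 7, 15, 16, 2, 1, 12, 8]
Visit 3 → queue [4, 6, 7, 15, 16, 2, 1, 12, 8]
Visit 4 → queue [6, 7, 15, 16, 2, 1, 12, 8]
Visit 6 → queue [7, 15, 16, 2, 1, 12, 8]
Visit 7 → queue [15, 16, 2, 1, 12, 8]
Visit 15 → queue [16, 2, 1, 12, 8]
Visit 16 → queue [2, 1, 12, 8]
Visit 2 → queue [1, 12, 8]
Visit 1 → queue [12, 8]
Visit 12 → queue [8]
Visit 8 → queue []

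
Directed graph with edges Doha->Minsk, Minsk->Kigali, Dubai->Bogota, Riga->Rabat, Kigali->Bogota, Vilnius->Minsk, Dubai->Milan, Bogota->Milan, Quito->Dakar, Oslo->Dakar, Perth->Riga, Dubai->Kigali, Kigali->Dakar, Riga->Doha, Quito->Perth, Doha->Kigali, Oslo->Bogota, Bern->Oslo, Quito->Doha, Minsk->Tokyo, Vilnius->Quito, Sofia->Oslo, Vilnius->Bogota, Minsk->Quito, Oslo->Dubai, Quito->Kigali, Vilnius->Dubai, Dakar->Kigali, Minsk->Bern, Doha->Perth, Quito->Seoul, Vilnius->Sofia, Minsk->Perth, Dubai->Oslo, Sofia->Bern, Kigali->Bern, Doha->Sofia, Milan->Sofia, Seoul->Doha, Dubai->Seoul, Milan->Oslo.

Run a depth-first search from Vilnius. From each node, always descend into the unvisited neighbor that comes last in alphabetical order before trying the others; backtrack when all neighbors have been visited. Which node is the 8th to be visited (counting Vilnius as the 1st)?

Visit Vilnius
Vilnius → Sofia
Sofia → Oslo
Oslo → Dubai
Dubai → Seoul
Seoul → Doha
Doha → Perth
Perth → Riga
Riga → Rabat
Doha → Minsk
Minsk → Tokyo
Minsk → Quito
Quito → Kigali
Kigali → Dakar
Kigali → Bogota
Bogota → Milan
Kigali → Bern

Visit order: Vilnius, Sofia, Oslo, Dubai, Seoul, Doha, Perth, Riga, Rabat, Minsk, Tokyo, Quito, Kigali, Dakar, Bogota, Milan, Bern

Riga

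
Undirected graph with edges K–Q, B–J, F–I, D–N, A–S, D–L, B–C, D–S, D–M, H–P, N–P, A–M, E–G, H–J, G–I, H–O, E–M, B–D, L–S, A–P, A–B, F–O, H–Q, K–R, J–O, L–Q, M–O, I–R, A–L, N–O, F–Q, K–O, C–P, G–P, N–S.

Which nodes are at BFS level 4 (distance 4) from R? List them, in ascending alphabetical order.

A, B, C, D, S

Level 0: R
Level 1: I, K
Level 2: F, G, O, Q
Level 3: E, H, J, L, M, N, P
Level 4: A, B, C, D, S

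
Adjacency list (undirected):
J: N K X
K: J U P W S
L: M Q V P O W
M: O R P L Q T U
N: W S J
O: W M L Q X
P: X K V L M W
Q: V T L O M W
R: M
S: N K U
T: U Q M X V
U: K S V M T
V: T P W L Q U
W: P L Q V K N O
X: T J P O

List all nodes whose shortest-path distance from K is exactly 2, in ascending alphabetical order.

Level 0: K
Level 1: J, P, S, U, W
Level 2: L, M, N, O, Q, T, V, X
Level 3: R

L, M, N, O, Q, T, V, X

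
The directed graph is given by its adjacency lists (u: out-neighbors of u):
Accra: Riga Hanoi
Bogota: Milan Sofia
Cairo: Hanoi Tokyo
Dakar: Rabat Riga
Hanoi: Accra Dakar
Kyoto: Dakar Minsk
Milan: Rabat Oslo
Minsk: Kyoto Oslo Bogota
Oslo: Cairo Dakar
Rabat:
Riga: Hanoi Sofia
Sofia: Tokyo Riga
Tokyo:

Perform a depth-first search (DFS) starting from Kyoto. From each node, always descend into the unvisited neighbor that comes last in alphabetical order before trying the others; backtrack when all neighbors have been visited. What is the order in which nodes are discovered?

Kyoto -> Minsk -> Oslo -> Dakar -> Riga -> Sofia -> Tokyo -> Hanoi -> Accra -> Rabat -> Cairo -> Bogota -> Milan

Visit Kyoto
Kyoto → Minsk
Minsk → Oslo
Oslo → Dakar
Dakar → Riga
Riga → Sofia
Sofia → Tokyo
Riga → Hanoi
Hanoi → Accra
Dakar → Rabat
Oslo → Cairo
Minsk → Bogota
Bogota → Milan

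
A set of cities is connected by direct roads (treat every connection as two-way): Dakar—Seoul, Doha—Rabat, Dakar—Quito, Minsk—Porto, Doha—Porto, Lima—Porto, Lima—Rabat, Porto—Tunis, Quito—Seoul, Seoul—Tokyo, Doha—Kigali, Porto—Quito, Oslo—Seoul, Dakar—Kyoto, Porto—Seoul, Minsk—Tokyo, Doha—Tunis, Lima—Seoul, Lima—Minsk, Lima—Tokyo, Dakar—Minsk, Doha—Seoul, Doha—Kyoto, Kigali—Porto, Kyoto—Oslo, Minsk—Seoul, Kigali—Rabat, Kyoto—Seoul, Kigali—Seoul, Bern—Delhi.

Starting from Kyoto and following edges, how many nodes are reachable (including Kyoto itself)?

13

BFS from Kyoto visits: Kyoto, Seoul, Oslo, Doha, Dakar, Tokyo, Quito, Porto, Minsk, Lima, Kigali, Tunis, Rabat
Reachable nodes: 13 of 15 total.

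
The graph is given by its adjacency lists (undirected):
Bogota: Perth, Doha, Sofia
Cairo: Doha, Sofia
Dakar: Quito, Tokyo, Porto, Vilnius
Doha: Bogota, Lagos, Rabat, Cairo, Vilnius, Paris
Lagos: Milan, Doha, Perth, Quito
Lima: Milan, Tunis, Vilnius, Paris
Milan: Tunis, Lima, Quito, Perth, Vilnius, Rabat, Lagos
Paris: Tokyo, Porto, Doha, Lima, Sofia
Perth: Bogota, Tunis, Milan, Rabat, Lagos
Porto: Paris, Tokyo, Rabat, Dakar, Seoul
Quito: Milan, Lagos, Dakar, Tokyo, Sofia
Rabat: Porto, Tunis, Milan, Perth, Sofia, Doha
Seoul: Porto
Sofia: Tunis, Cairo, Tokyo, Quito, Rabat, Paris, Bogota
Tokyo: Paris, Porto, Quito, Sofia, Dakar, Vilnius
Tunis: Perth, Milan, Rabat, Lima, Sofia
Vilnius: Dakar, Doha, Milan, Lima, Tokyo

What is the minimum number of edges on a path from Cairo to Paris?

2

Level 0: Cairo
Level 1: Doha, Sofia
Level 2: Bogota, Lagos, Paris, Quito, Rabat, Tokyo, Tunis, Vilnius
Level 3: Dakar, Lima, Milan, Perth, Porto
Level 4: Seoul
Paris first appears at level 2.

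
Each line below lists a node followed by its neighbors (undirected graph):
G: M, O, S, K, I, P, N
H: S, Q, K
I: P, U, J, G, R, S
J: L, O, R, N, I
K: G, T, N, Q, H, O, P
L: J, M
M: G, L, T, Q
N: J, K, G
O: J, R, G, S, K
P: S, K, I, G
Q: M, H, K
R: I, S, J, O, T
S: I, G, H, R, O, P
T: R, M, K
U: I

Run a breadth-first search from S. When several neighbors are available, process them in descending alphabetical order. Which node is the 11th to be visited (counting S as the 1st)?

Visit S; enqueue R, P, O, I, H, G → queue [R, P, O, I, H, G]
Visit R; enqueue T, J → queue [P, O, I, H, G, T, J]
Visit P; enqueue K → queue [O, I, H, G, T, J, K]
Visit O → queue [I, H, G, T, J, K]
Visit I; enqueue U → queue [H, G, T, J, K, U]
Visit H; enqueue Q → queue [G, T, J, K, U, Q]
Visit G; enqueue N, M → queue [T, J, K, U, Q, N, M]
Visit T → queue [J, K, U, Q, N, M]
Visit J; enqueue L → queue [K, U, Q, N, M, L]
Visit K → queue [U, Q, N, M, L]
Visit U → queue [Q, N, M, L]
Visit Q → queue [N, M, L]
Visit N → queue [M, L]
Visit M → queue [L]
Visit L → queue []

Visit order: S, R, P, O, I, H, G, T, J, K, U, Q, N, M, L

U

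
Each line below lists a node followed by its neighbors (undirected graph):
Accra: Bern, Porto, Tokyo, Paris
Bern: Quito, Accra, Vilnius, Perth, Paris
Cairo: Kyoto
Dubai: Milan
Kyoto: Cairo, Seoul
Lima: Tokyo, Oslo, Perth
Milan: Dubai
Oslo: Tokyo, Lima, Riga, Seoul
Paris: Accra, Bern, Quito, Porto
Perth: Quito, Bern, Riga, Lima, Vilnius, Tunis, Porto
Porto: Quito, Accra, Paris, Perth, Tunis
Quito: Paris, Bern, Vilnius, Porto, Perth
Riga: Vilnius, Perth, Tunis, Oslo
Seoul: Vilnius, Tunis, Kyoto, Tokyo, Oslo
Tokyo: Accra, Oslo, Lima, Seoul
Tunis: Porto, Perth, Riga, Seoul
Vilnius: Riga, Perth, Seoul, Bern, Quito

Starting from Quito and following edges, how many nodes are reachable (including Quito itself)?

BFS from Quito visits: Quito, Paris, Bern, Vilnius, Porto, Perth, Accra, Riga, Seoul, Tunis, Lima, Tokyo, Oslo, Kyoto, Cairo
Reachable nodes: 15 of 17 total.

15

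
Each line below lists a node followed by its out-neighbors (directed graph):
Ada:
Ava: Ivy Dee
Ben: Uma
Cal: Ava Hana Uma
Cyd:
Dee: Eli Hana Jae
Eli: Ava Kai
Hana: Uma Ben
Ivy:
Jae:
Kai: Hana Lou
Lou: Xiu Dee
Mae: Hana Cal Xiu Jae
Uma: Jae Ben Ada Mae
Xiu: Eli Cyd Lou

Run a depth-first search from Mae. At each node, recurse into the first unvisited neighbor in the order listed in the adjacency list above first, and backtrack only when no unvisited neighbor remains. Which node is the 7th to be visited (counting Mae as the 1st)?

Visit Mae
Mae → Hana
Hana → Uma
Uma → Jae
Uma → Ben
Uma → Ada
Mae → Cal
Cal → Ava
Ava → Ivy
Ava → Dee
Dee → Eli
Eli → Kai
Kai → Lou
Lou → Xiu
Xiu → Cyd

Visit order: Mae, Hana, Uma, Jae, Ben, Ada, Cal, Ava, Ivy, Dee, Eli, Kai, Lou, Xiu, Cyd

Cal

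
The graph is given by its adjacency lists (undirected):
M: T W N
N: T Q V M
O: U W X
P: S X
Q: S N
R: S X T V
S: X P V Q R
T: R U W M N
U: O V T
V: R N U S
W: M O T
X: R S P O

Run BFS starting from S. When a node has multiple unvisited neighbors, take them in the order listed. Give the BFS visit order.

Visit S; enqueue X, P, V, Q, R → queue [X, P, V, Q, R]
Visit X; enqueue O → queue [P, V, Q, R, O]
Visit P → queue [V, Q, R, O]
Visit V; enqueue N, U → queue [Q, R, O, N, U]
Visit Q → queue [R, O, N, U]
Visit R; enqueue T → queue [O, N, U, T]
Visit O; enqueue W → queue [N, U, T, W]
Visit N; enqueue M → queue [U, T, W, M]
Visit U → queue [T, W, M]
Visit T → queue [W, M]
Visit W → queue [M]
Visit M → queue []

S X P V Q R O N U T W M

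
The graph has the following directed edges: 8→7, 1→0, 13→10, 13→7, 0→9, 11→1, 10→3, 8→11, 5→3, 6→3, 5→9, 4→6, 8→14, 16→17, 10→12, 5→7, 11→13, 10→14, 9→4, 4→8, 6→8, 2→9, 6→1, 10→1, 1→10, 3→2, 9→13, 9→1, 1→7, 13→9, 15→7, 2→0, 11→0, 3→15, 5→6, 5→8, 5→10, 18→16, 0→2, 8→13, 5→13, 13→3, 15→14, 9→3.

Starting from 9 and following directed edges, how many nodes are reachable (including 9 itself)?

BFS from 9 visits: 9, 1, 3, 4, 13, 0, 7, 10, 2, 15, 6, 8, 12, 14, 11
Reachable nodes: 15 of 19 total.

15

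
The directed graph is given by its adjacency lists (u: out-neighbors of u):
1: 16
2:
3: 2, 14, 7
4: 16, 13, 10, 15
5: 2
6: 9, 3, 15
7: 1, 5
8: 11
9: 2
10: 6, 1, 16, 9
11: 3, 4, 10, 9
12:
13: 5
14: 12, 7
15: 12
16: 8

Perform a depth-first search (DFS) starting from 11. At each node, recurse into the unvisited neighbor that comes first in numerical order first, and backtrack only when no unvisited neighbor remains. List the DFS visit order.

11 → 3 → 2 → 7 → 1 → 16 → 8 → 5 → 14 → 12 → 4 → 10 → 6 → 9 → 15 → 13

Visit 11
11 → 3
3 → 2
3 → 7
7 → 1
1 → 16
16 → 8
7 → 5
3 → 14
14 → 12
11 → 4
4 → 10
10 → 6
6 → 9
6 → 15
4 → 13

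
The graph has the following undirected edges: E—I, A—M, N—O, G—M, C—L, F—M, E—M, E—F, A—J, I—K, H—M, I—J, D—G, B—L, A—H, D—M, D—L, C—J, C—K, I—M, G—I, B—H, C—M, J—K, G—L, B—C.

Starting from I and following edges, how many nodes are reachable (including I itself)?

BFS from I visits: I, M, K, J, G, E, H, F, D, C, A, L, B
Reachable nodes: 13 of 15 total.

13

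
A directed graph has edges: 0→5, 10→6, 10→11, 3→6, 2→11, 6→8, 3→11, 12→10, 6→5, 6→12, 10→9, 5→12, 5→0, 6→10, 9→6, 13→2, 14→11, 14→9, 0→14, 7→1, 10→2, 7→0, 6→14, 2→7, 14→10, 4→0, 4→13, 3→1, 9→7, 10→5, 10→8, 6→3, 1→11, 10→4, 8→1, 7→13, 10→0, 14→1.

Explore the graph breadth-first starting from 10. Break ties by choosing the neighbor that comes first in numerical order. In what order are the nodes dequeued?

10 0 2 4 5 6 8 9 11 14 7 13 12 3 1

Visit 10; enqueue 0, 2, 4, 5, 6, 8, 9, 11 → queue [0, 2, 4, 5, 6, 8, 9, 11]
Visit 0; enqueue 14 → queue [2, 4, 5, 6, 8, 9, 11, 14]
Visit 2; enqueue 7 → queue [4, 5, 6, 8, 9, 11, 14, 7]
Visit 4; enqueue 13 → queue [5, 6, 8, 9, 11, 14, 7, 13]
Visit 5; enqueue 12 → queue [6, 8, 9, 11, 14, 7, 13, 12]
Visit 6; enqueue 3 → queue [8, 9, 11, 14, 7, 13, 12, 3]
Visit 8; enqueue 1 → queue [9, 11, 14, 7, 13, 12, 3, 1]
Visit 9 → queue [11, 14, 7, 13, 12, 3, 1]
Visit 11 → queue [14, 7, 13, 12, 3, 1]
Visit 14 → queue [7, 13, 12, 3, 1]
Visit 7 → queue [13, 12, 3, 1]
Visit 13 → queue [12, 3, 1]
Visit 12 → queue [3, 1]
Visit 3 → queue [1]
Visit 1 → queue []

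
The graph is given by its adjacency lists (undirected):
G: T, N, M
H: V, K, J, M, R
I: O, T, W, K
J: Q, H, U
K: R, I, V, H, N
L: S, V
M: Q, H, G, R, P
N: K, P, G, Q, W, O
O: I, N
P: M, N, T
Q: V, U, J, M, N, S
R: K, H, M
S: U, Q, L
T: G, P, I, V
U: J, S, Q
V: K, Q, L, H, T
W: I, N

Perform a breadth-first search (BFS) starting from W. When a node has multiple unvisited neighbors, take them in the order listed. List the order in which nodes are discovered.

Visit W; enqueue I, N → queue [I, N]
Visit I; enqueue O, T, K → queue [N, O, T, K]
Visit N; enqueue P, G, Q → queue [O, T, K, P, G, Q]
Visit O → queue [T, K, P, G, Q]
Visit T; enqueue V → queue [K, P, G, Q, V]
Visit K; enqueue R, H → queue [P, G, Q, V, R, H]
Visit P; enqueue M → queue [G, Q, V, R, H, M]
Visit G → queue [Q, V, R, H, M]
Visit Q; enqueue U, J, S → queue [V, R, H, M, U, J, S]
Visit V; enqueue L → queue [R, H, M, U, J, S, L]
Visit R → queue [H, M, U, J, S, L]
Visit H → queue [M, U, J, S, L]
Visit M → queue [U, J, S, L]
Visit U → queue [J, S, L]
Visit J → queue [S, L]
Visit S → queue [L]
Visit L → queue []

W, I, N, O, T, K, P, G, Q, V, R, H, M, U, J, S, L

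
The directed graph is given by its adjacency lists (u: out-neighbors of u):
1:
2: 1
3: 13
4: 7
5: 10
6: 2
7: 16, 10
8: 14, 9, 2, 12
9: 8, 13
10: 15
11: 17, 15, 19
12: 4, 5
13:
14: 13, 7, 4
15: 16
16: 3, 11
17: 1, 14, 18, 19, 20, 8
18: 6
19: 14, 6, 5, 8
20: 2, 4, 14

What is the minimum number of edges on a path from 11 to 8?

Level 0: 11
Level 1: 15, 17, 19
Level 2: 1, 5, 6, 8, 14, 16, 18, 20
Level 3: 2, 3, 4, 7, 9, 10, 12, 13
8 first appears at level 2.

2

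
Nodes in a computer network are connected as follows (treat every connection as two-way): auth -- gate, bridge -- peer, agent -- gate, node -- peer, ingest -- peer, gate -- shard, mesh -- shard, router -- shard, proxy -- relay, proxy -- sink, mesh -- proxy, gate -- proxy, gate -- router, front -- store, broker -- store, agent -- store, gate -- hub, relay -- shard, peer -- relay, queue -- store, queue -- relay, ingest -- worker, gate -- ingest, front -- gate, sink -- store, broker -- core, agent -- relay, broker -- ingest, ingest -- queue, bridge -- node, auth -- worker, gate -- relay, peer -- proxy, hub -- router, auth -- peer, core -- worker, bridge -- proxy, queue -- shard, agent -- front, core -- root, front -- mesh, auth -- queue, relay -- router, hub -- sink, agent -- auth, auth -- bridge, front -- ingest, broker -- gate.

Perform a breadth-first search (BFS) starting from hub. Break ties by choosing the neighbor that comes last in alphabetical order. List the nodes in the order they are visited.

Visit hub; enqueue sink, router, gate → queue [sink, router, gate]
Visit sink; enqueue store, proxy → queue [router, gate, store, proxy]
Visit router; enqueue shard, relay → queue [gate, store, proxy, shard, relay]
Visit gate; enqueue ingest, front, broker, auth, agent → queue [store, proxy, shard, relay, ingest, front, broker, auth, agent]
Visit store; enqueue queue → queue [proxy, shard, relay, ingest, front, broker, auth, agent, queue]
Visit proxy; enqueue peer, mesh, bridge → queue [shard, relay, ingest, front, broker, auth, agent, queue, peer, mesh, bridge]
Visit shard → queue [relay, ingest, front, broker, auth, agent, queue, peer, mesh, bridge]
Visit relay → queue [ingest, front, broker, auth, agent, queue, peer, mesh, bridge]
Visit ingest; enqueue worker → queue [front, broker, auth, agent, queue, peer, mesh, bridge, worker]
Visit front → queue [broker, auth, agent, queue, peer, mesh, bridge, worker]
Visit broker; enqueue core → queue [auth, agent, queue, peer, mesh, bridge, worker, core]
Visit auth → queue [agent, queue, peer, mesh, bridge, worker, core]
Visit agent → queue [queue, peer, mesh, bridge, worker, core]
Visit queue → queue [peer, mesh, bridge, worker, core]
Visit peer; enqueue node → queue [mesh, bridge, worker, core, node]
Visit mesh → queue [bridge, worker, core, node]
Visit bridge → queue [worker, core, node]
Visit worker → queue [core, node]
Visit core; enqueue root → queue [node, root]
Visit node → queue [root]
Visit root → queue []

hub sink router gate store proxy shard relay ingest front broker auth agent queue peer mesh bridge worker core node root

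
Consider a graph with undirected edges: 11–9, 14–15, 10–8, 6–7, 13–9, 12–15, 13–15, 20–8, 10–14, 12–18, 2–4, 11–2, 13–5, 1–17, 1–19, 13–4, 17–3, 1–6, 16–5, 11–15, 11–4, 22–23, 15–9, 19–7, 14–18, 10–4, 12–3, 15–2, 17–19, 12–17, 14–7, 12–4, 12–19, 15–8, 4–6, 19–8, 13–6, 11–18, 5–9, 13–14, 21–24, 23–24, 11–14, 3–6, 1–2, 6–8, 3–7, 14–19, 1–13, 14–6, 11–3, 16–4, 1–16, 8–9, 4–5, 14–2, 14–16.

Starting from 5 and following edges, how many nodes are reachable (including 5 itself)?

20

BFS from 5 visits: 5, 16, 13, 9, 4, 14, 1, 15, 6, 11, 8, 12, 10, 2, 19, 18, 7, 17, 3, 20
Reachable nodes: 20 of 24 total.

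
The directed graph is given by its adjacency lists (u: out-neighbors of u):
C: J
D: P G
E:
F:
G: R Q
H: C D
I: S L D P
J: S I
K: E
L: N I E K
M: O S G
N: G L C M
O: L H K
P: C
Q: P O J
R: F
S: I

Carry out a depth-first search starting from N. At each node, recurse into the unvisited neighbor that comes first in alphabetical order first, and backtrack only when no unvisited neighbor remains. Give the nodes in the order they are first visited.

N -> C -> J -> I -> D -> G -> Q -> O -> H -> K -> E -> L -> P -> R -> F -> S -> M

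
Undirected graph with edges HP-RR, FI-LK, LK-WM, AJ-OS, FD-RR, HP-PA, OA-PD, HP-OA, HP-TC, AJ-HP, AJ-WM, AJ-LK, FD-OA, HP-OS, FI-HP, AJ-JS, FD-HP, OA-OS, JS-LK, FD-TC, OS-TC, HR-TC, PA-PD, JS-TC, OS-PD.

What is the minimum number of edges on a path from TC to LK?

2

Level 0: TC
Level 1: FD, HP, HR, JS, OS
Level 2: AJ, FI, LK, OA, PA, PD, RR
Level 3: WM
LK first appears at level 2.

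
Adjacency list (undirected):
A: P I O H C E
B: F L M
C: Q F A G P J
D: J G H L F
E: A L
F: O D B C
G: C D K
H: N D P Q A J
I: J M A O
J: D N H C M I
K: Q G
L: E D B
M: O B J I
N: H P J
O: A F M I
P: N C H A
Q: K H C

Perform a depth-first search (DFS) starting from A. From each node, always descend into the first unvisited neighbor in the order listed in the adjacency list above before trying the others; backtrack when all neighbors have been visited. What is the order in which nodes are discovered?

A, P, N, H, D, J, C, Q, K, G, F, O, M, B, L, E, I

Visit A
A → P
P → N
N → H
H → D
D → J
J → C
C → Q
Q → K
K → G
C → F
F → O
O → M
M → B
B → L
L → E
M → I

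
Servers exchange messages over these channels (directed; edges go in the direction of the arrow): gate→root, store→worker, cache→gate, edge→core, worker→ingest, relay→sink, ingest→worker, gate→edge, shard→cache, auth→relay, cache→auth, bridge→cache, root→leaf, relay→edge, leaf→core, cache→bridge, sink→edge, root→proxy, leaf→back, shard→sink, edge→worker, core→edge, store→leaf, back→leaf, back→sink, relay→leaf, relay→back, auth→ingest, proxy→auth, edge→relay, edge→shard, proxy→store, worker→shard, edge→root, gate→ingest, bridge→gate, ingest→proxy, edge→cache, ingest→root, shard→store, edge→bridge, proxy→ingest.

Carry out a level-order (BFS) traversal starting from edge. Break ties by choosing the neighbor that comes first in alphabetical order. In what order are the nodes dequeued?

edge, bridge, cache, core, relay, root, shard, worker, gate, auth, back, leaf, sink, proxy, store, ingest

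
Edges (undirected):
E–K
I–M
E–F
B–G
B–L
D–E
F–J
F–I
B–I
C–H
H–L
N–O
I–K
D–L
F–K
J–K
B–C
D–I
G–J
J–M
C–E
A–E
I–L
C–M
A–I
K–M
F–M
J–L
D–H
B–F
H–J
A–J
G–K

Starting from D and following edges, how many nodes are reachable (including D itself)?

13

BFS from D visits: D, L, I, H, E, J, B, M, K, F, A, C, G
Reachable nodes: 13 of 15 total.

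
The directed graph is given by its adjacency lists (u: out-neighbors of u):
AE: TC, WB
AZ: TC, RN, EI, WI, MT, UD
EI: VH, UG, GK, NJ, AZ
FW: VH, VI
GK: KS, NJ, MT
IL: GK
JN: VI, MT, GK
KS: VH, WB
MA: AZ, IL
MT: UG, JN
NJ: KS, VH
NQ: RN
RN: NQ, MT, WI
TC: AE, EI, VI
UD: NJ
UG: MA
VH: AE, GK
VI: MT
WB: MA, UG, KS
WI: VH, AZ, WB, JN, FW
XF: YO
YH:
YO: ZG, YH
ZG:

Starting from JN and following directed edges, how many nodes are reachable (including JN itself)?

20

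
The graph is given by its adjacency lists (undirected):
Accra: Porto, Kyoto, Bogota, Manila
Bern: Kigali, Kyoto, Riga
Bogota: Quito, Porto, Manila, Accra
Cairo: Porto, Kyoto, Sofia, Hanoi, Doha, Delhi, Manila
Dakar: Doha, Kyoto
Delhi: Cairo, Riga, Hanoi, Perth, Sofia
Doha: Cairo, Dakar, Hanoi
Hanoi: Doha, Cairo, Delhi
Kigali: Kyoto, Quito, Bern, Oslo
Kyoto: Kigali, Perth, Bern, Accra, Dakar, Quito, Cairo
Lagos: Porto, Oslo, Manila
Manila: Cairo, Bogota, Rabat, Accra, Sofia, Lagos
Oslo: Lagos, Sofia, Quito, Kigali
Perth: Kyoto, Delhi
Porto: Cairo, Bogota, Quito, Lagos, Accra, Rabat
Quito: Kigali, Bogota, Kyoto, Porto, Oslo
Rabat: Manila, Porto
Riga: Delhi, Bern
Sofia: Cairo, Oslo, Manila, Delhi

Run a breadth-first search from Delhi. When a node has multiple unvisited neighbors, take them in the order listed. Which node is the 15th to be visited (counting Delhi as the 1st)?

Visit Delhi; enqueue Cairo, Riga, Hanoi, Perth, Sofia → queue [Cairo, Riga, Hanoi, Perth, Sofia]
Visit Cairo; enqueue Porto, Kyoto, Doha, Manila → queue [Riga, Hanoi, Perth, Sofia, Porto, Kyoto, Doha, Manila]
Visit Riga; enqueue Bern → queue [Hanoi, Perth, Sofia, Porto, Kyoto, Doha, Manila, Bern]
Visit Hanoi → queue [Perth, Sofia, Porto, Kyoto, Doha, Manila, Bern]
Visit Perth → queue [Sofia, Porto, Kyoto, Doha, Manila, Bern]
Visit Sofia; enqueue Oslo → queue [Porto, Kyoto, Doha, Manila, Bern, Oslo]
Visit Porto; enqueue Bogota, Quito, Lagos, Accra, Rabat → queue [Kyoto, Doha, Manila, Bern, Oslo, Bogota, Quito, Lagos, Accra, Rabat]
Visit Kyoto; enqueue Kigali, Dakar → queue [Doha, Manila, Bern, Oslo, Bogota, Quito, Lagos, Accra, Rabat, Kigali, Dakar]
Visit Doha → queue [Manila, Bern, Oslo, Bogota, Quito, Lagos, Accra, Rabat, Kigali, Dakar]
Visit Manila → queue [Bern, Oslo, Bogota, Quito, Lagos, Accra, Rabat, Kigali, Dakar]
Visit Bern → queue [Oslo, Bogota, Quito, Lagos, Accra, Rabat, Kigali, Dakar]
Visit Oslo → queue [Bogota, Quito, Lagos, Accra, Rabat, Kigali, Dakar]
Visit Bogota → queue [Quito, Lagos, Accra, Rabat, Kigali, Dakar]
Visit Quito → queue [Lagos, Accra, Rabat, Kigali, Dakar]
Visit Lagos → queue [Accra, Rabat, Kigali, Dakar]
Visit Accra → queue [Rabat, Kigali, Dakar]
Visit Rabat → queue [Kigali, Dakar]
Visit Kigali → queue [Dakar]
Visit Dakar → queue []

Visit order: Delhi, Cairo, Riga, Hanoi, Perth, Sofia, Porto, Kyoto, Doha, Manila, Bern, Oslo, Bogota, Quito, Lagos, Accra, Rabat, Kigali, Dakar

Lagos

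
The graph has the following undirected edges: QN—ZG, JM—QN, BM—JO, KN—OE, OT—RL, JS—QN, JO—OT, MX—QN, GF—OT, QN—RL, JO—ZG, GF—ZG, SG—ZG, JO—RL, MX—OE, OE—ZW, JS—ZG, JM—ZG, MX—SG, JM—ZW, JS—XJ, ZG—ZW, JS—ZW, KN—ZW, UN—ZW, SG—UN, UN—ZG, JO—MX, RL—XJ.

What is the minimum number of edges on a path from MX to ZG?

2

Level 0: MX
Level 1: JO, OE, QN, SG
Level 2: BM, JM, JS, KN, OT, RL, UN, ZG, ZW
Level 3: GF, XJ
ZG first appears at level 2.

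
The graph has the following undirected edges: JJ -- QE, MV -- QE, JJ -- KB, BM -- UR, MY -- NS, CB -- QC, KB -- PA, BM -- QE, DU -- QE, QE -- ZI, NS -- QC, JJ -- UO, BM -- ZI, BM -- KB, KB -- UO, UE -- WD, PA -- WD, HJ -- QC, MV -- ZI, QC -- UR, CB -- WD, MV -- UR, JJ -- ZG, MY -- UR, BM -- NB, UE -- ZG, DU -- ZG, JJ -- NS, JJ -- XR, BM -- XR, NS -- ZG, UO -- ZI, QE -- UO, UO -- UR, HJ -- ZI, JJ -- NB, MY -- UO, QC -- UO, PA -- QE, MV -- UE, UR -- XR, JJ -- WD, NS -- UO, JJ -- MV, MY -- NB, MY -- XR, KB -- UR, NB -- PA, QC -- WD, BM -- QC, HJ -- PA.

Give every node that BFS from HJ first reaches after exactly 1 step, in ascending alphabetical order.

PA, QC, ZI

Level 0: HJ
Level 1: PA, QC, ZI
Level 2: BM, CB, KB, MV, NB, NS, QE, UO, UR, WD
Level 3: DU, JJ, MY, UE, XR, ZG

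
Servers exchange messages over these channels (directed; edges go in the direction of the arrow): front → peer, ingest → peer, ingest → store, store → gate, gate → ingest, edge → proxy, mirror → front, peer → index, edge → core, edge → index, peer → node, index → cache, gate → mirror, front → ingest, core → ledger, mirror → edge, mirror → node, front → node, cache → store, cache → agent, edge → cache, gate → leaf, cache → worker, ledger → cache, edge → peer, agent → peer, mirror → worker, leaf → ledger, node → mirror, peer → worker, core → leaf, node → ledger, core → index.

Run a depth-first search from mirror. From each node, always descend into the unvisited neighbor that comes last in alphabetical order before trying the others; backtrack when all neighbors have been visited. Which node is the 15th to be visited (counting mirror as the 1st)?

proxy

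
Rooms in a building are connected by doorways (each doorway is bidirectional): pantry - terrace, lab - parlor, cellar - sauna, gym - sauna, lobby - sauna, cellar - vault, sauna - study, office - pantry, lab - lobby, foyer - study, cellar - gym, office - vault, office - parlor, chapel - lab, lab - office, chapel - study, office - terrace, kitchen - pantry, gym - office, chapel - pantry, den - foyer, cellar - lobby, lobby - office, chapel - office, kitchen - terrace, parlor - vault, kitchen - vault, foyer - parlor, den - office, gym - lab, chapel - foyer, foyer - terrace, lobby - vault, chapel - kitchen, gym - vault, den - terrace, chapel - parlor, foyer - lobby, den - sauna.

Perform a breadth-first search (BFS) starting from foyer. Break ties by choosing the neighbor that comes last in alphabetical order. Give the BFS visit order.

foyer -> terrace -> study -> parlor -> lobby -> den -> chapel -> pantry -> office -> kitchen -> sauna -> vault -> lab -> cellar -> gym

Visit foyer; enqueue terrace, study, parlor, lobby, den, chapel → queue [terrace, study, parlor, lobby, den, chapel]
Visit terrace; enqueue pantry, office, kitchen → queue [study, parlor, lobby, den, chapel, pantry, office, kitchen]
Visit study; enqueue sauna → queue [parlor, lobby, den, chapel, pantry, office, kitchen, sauna]
Visit parlor; enqueue vault, lab → queue [lobby, den, chapel, pantry, office, kitchen, sauna, vault, lab]
Visit lobby; enqueue cellar → queue [den, chapel, pantry, office, kitchen, sauna, vault, lab, cellar]
Visit den → queue [chapel, pantry, office, kitchen, sauna, vault, lab, cellar]
Visit chapel → queue [pantry, office, kitchen, sauna, vault, lab, cellar]
Visit pantry → queue [office, kitchen, sauna, vault, lab, cellar]
Visit office; enqueue gym → queue [kitchen, sauna, vault, lab, cellar, gym]
Visit kitchen → queue [sauna, vault, lab, cellar, gym]
Visit sauna → queue [vault, lab, cellar, gym]
Visit vault → queue [lab, cellar, gym]
Visit lab → queue [cellar, gym]
Visit cellar → queue [gym]
Visit gym → queue []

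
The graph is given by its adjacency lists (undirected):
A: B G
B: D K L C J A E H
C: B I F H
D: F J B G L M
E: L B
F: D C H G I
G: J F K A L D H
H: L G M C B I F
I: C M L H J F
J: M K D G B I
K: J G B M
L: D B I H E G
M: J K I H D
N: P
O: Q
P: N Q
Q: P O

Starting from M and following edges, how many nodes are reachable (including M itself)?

13

BFS from M visits: M, D, H, I, J, K, B, F, G, L, C, A, E
Reachable nodes: 13 of 17 total.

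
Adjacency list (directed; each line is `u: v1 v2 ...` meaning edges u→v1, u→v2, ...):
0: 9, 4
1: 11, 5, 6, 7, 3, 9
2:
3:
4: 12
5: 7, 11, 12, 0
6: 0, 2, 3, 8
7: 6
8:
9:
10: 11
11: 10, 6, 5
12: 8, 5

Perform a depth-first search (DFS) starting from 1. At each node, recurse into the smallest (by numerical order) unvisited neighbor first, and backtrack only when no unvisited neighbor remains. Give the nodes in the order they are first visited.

1 3 5 0 4 12 8 9 7 6 2 11 10

Visit 1
1 → 3
1 → 5
5 → 0
0 → 4
4 → 12
12 → 8
0 → 9
5 → 7
7 → 6
6 → 2
5 → 11
11 → 10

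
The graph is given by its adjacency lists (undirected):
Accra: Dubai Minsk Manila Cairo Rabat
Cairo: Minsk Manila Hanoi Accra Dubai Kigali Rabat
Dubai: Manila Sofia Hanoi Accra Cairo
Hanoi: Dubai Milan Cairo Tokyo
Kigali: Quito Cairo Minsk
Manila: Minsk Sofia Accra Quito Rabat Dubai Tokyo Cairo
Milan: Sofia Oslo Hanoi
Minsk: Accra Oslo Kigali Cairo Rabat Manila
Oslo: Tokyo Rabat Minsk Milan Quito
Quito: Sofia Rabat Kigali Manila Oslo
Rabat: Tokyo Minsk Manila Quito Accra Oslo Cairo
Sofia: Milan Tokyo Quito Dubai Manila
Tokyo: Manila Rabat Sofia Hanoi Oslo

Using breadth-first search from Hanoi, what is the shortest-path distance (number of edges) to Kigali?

Level 0: Hanoi
Level 1: Cairo, Dubai, Milan, Tokyo
Level 2: Accra, Kigali, Manila, Minsk, Oslo, Rabat, Sofia
Level 3: Quito
Kigali first appears at level 2.

2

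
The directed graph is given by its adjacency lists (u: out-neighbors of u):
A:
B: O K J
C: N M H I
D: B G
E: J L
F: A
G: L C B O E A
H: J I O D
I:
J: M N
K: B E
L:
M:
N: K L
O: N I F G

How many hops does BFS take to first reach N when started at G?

2

Level 0: G
Level 1: A, B, C, E, L, O
Level 2: F, H, I, J, K, M, N
Level 3: D
N first appears at level 2.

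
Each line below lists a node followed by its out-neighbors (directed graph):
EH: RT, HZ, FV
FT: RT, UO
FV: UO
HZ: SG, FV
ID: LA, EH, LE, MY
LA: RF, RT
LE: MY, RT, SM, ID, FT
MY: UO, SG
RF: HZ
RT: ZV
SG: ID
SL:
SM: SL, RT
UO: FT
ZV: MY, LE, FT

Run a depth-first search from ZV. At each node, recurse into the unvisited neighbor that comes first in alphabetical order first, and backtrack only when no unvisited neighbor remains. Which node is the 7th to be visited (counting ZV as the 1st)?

EH

Visit ZV
ZV → FT
FT → RT
FT → UO
ZV → LE
LE → ID
ID → EH
EH → FV
EH → HZ
HZ → SG
ID → LA
LA → RF
ID → MY
LE → SM
SM → SL

Visit order: ZV, FT, RT, UO, LE, ID, EH, FV, HZ, SG, LA, RF, MY, SM, SL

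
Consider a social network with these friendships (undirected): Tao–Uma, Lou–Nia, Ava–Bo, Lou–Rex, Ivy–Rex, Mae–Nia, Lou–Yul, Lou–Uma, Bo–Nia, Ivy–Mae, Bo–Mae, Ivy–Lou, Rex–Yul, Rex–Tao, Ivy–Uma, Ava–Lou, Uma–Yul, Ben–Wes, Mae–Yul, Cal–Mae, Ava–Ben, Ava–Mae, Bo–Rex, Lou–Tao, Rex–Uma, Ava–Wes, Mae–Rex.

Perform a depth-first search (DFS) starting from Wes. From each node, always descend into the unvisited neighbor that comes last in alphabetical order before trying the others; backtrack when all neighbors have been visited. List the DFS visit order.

Visit Wes
Wes → Ben
Ben → Ava
Ava → Mae
Mae → Yul
Yul → Uma
Uma → Tao
Tao → Rex
Rex → Lou
Lou → Nia
Nia → Bo
Lou → Ivy
Mae → Cal

Wes, Ben, Ava, Mae, Yul, Uma, Tao, Rex, Lou, Nia, Bo, Ivy, Cal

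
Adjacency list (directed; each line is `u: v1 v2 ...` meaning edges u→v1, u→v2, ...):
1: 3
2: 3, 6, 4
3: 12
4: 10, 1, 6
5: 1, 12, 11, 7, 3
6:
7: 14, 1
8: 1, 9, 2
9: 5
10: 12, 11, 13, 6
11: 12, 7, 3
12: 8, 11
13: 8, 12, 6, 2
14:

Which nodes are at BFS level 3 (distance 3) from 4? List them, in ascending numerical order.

Level 0: 4
Level 1: 1, 6, 10
Level 2: 3, 11, 12, 13
Level 3: 2, 7, 8
Level 4: 9, 14
Level 5: 5

2, 7, 8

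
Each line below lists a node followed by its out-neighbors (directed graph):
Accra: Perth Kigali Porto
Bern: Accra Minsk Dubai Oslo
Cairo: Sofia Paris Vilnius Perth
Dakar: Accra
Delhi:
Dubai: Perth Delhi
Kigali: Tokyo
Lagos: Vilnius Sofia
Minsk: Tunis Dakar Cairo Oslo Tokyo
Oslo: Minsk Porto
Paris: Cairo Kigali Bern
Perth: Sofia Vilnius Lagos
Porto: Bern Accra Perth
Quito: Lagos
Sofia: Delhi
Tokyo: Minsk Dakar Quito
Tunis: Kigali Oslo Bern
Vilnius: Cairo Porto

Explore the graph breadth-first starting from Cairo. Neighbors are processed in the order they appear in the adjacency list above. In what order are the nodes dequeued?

Cairo, Sofia, Paris, Vilnius, Perth, Delhi, Kigali, Bern, Porto, Lagos, Tokyo, Accra, Minsk, Dubai, Oslo, Dakar, Quito, Tunis

Visit Cairo; enqueue Sofia, Paris, Vilnius, Perth → queue [Sofia, Paris, Vilnius, Perth]
Visit Sofia; enqueue Delhi → queue [Paris, Vilnius, Perth, Delhi]
Visit Paris; enqueue Kigali, Bern → queue [Vilnius, Perth, Delhi, Kigali, Bern]
Visit Vilnius; enqueue Porto → queue [Perth, Delhi, Kigali, Bern, Porto]
Visit Perth; enqueue Lagos → queue [Delhi, Kigali, Bern, Porto, Lagos]
Visit Delhi → queue [Kigali, Bern, Porto, Lagos]
Visit Kigali; enqueue Tokyo → queue [Bern, Porto, Lagos, Tokyo]
Visit Bern; enqueue Accra, Minsk, Dubai, Oslo → queue [Porto, Lagos, Tokyo, Accra, Minsk, Dubai, Oslo]
Visit Porto → queue [Lagos, Tokyo, Accra, Minsk, Dubai, Oslo]
Visit Lagos → queue [Tokyo, Accra, Minsk, Dubai, Oslo]
Visit Tokyo; enqueue Dakar, Quito → queue [Accra, Minsk, Dubai, Oslo, Dakar, Quito]
Visit Accra → queue [Minsk, Dubai, Oslo, Dakar, Quito]
Visit Minsk; enqueue Tunis → queue [Dubai, Oslo, Dakar, Quito, Tunis]
Visit Dubai → queue [Oslo, Dakar, Quito, Tunis]
Visit Oslo → queue [Dakar, Quito, Tunis]
Visit Dakar → queue [Quito, Tunis]
Visit Quito → queue [Tunis]
Visit Tunis → queue []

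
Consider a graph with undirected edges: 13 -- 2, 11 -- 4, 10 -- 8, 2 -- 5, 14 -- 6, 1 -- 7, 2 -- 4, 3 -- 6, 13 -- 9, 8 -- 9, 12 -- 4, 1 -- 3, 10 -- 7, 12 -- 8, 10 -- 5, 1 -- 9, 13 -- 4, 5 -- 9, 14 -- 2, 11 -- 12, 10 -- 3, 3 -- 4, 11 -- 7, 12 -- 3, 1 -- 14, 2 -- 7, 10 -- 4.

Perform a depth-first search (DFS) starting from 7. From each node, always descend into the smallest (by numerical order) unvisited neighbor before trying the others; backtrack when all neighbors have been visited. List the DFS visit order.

Visit 7
7 → 1
1 → 3
3 → 4
4 → 2
2 → 5
5 → 9
9 → 8
8 → 10
8 → 12
12 → 11
9 → 13
2 → 14
14 → 6

7, 1, 3, 4, 2, 5, 9, 8, 10, 12, 11, 13, 14, 6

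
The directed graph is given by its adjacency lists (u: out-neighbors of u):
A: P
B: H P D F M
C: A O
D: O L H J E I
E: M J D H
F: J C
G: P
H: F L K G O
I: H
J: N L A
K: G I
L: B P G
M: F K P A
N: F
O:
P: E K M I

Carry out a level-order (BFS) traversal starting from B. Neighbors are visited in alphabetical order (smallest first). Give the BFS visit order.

B, D, F, H, M, P, E, I, J, L, O, C, G, K, A, N

Visit B; enqueue D, F, H, M, P → queue [D, F, H, M, P]
Visit D; enqueue E, I, J, L, O → queue [F, H, M, P, E, I, J, L, O]
Visit F; enqueue C → queue [H, M, P, E, I, J, L, O, C]
Visit H; enqueue G, K → queue [M, P, E, I, J, L, O, C, G, K]
Visit M; enqueue A → queue [P, E, I, J, L, O, C, G, K, A]
Visit P → queue [E, I, J, L, O, C, G, K, A]
Visit E → queue [I, J, L, O, C, G, K, A]
Visit I → queue [J, L, O, C, G, K, A]
Visit J; enqueue N → queue [L, O, C, G, K, A, N]
Visit L → queue [O, C, G, K, A, N]
Visit O → queue [C, G, K, A, N]
Visit C → queue [G, K, A, N]
Visit G → queue [K, A, N]
Visit K → queue [A, N]
Visit A → queue [N]
Visit N → queue []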